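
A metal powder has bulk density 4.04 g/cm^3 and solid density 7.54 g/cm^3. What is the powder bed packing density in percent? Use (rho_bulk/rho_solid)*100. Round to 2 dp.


Packing = (4.04/7.54)*100 = 53.58 %


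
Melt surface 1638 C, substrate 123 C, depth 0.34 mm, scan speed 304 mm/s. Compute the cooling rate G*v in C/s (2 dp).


G = (1638-123)/0.34 = 4455.88235294 C/mm
CR = 4455.88235294 * 304 = 1354588.24 C/s


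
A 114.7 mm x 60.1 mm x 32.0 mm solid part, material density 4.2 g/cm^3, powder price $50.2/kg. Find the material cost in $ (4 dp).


V = 114.7 * 60.1 * 32.0 = 220591.04 mm^3 = 220.59104 cm^3
Mass = 220.59104 * 4.2 / 1000 = 0.92648237 kg
Cost = 0.92648237 * 50.2 = 46.5094 $


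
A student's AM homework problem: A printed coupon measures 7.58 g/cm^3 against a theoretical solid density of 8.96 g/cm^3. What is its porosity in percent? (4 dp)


Porosity = (1-7.58/8.96)*100 = 15.4018 %


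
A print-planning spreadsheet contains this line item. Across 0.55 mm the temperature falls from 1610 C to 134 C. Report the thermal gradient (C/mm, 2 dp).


G = (1610-134)/0.55 = 2683.64 C/mm


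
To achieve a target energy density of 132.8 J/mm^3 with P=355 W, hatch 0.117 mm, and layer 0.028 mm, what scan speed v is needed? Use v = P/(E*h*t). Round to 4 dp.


v = 355 / (132.8*0.117*0.028) = 815.9929 mm/s


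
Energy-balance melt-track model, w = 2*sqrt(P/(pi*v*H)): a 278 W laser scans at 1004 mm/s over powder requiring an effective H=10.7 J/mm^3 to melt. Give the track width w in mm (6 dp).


w = 2*sqrt(278/(pi*1004*10.7)) = 0.181518 mm


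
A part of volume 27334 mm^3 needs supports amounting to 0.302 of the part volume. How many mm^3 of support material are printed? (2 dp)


V_support = 27334 * 0.302 = 8254.87 mm^3


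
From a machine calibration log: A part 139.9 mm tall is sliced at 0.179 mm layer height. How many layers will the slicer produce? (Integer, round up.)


Layers = ceil(139.9/0.179) = 782


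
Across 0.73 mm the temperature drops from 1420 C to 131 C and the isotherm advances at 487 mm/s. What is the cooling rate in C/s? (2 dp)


G = (1420-131)/0.73 = 1765.75342466 C/mm
CR = 1765.75342466 * 487 = 859921.92 C/s


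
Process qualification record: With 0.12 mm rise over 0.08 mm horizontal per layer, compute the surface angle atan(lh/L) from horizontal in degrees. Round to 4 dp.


angle = atan(0.12/0.08) = 56.3099 degrees


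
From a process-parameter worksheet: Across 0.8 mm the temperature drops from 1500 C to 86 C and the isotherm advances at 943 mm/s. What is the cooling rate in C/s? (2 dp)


G = (1500-86)/0.8 = 1767.5 C/mm
CR = 1767.5 * 943 = 1666752.5 C/s


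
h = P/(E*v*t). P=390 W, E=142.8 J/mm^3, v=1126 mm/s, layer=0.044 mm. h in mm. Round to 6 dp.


h = 390 / (142.8*1126*0.044) = 0.055125 mm


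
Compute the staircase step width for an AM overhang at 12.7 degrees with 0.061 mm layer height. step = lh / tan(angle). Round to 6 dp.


step = 0.061 / tan(12.7) = 0.270678 mm


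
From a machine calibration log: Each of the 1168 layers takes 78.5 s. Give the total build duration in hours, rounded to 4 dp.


t = 1168 * 78.5 / 3600 = 25.4689 hrs


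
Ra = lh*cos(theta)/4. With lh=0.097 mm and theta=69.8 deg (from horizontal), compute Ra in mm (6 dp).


Ra = 0.097 * cos(69.8) / 4 = 0.008373 mm


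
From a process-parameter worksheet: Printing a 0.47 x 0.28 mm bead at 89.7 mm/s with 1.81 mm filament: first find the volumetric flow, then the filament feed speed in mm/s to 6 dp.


Q = 0.47 * 0.28 * 89.7 = 11.80452 mm^3/s
A_fil = pi*(1.81/2)^2 = 2.57304292 mm^2
v_feed = 11.80452 / 2.57304292 = 4.587766 mm/s


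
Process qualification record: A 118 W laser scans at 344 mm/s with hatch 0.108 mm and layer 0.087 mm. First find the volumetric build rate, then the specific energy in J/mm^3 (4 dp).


Build rate = 344 * 0.108 * 0.087 = 3.232224 mm^3/s
SE = 118 / 3.232224 = 36.5074 J/mm^3


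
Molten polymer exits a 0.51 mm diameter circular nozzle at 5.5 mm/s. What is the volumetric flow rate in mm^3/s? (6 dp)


A = pi*(0.51/2)^2 = 0.20428206 mm^2
Q = 0.20428206 * 5.5 = 1.123551 mm^3/s


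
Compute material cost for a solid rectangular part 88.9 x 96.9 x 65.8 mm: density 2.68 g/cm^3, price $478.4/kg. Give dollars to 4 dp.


V = 88.9 * 96.9 * 65.8 = 566828.178 mm^3 = 566.828178 cm^3
Mass = 566.828178 * 2.68 / 1000 = 1.51909952 kg
Cost = 1.51909952 * 478.4 = 726.7372 $


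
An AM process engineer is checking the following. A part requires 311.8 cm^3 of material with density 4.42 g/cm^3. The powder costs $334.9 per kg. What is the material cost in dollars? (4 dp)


Mass = 311.8*4.42/1000 = 1.378156 kg
Cost = 1.378156 * 334.9 = 461.5444 $


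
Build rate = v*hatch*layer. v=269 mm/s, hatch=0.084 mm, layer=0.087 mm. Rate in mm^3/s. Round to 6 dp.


Rate = 269 * 0.084 * 0.087 = 1.965852 mm^3/s


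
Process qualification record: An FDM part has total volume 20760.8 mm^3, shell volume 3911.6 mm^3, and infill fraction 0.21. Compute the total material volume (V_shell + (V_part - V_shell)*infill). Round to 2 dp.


V_infill = (20760.8 - 3911.6) * 0.21 = 3538.33
V_total = 3911.6 + 3538.33 = 7449.93 mm^3


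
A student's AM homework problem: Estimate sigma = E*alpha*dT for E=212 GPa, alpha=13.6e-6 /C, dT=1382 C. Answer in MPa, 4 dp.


sigma = 212*1000 * 13.6e-6 * 1382 = 3984.5824 MPa


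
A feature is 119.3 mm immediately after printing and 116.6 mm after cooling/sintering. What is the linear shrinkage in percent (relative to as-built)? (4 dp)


Shrinkage = ((119.3-116.6)/119.3)*100 = 2.2632 %


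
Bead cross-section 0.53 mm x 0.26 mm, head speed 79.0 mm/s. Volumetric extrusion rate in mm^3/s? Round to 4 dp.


Rate = 0.53 * 0.26 * 79.0 = 10.8862 mm^3/s


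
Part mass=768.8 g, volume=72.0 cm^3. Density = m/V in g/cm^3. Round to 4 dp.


rho = 768.8 / 72.0 = 10.6778 g/cm^3


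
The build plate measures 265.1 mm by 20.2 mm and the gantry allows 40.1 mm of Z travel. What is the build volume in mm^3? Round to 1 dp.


V = 265.1 * 20.2 * 40.1 = 214736.3 mm^3


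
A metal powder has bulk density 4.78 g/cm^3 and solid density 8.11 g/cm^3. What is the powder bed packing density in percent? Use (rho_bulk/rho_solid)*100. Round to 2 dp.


Packing = (4.78/8.11)*100 = 58.94 %


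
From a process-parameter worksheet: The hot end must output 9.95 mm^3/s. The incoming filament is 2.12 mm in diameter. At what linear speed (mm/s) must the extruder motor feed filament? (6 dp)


A = pi*(2.12/2)^2 = 3.529894
v = 9.95 / 3.529894 = 2.818782 mm/s


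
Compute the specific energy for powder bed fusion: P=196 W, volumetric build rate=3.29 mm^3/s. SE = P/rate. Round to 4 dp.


SE = 196 / 3.29 = 59.5745 J/mm^3


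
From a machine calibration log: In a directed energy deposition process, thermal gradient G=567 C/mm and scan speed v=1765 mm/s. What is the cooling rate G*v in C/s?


CR = 567 * 1765 = 1000755 C/s


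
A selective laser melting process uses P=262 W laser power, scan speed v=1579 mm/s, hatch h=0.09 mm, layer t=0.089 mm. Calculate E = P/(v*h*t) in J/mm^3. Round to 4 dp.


E = 262 / (1579*0.09*0.089) = 20.7151 J/mm^3


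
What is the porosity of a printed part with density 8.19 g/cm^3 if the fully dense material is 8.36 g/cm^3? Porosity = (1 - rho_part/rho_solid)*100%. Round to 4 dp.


Porosity = (1-8.19/8.36)*100 = 2.0335 %


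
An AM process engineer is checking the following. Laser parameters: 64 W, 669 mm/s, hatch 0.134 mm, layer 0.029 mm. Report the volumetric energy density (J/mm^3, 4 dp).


E = 64 / (669*0.134*0.029) = 24.6179 J/mm^3


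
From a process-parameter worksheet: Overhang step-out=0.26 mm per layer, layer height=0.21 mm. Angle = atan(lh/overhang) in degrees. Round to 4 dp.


angle = atan(0.21/0.26) = 38.9275 degrees


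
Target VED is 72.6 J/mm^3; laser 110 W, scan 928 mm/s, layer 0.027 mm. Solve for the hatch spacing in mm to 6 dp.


h = 110 / (72.6*928*0.027) = 0.060471 mm


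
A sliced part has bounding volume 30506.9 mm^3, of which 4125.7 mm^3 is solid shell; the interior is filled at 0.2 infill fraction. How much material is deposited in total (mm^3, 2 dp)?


V_infill = (30506.9 - 4125.7) * 0.2 = 5276.24
V_total = 4125.7 + 5276.24 = 9401.94 mm^3


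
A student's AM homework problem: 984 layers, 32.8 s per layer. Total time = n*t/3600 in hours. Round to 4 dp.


t = 984 * 32.8 / 3600 = 8.9653 hrs


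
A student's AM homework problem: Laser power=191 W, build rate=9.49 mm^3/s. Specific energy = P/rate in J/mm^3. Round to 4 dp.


SE = 191 / 9.49 = 20.1264 J/mm^3


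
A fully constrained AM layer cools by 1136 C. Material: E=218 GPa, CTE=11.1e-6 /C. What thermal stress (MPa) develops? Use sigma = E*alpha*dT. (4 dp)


sigma = 218*1000 * 11.1e-6 * 1136 = 2748.8928 MPa


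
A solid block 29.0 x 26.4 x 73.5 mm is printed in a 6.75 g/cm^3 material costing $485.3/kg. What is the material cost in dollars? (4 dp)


V = 29.0 * 26.4 * 73.5 = 56271.6 mm^3 = 56.2716 cm^3
Mass = 56.2716 * 6.75 / 1000 = 0.3798333 kg
Cost = 0.3798333 * 485.3 = 184.3331 $


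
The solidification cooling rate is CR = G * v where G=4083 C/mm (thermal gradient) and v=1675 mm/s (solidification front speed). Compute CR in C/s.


CR = 4083 * 1675 = 6839025 C/s


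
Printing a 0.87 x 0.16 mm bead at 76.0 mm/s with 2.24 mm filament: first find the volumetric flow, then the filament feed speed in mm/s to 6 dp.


Q = 0.87 * 0.16 * 76.0 = 10.5792 mm^3/s
A_fil = pi*(2.24/2)^2 = 3.94081382 mm^2
v_feed = 10.5792 / 3.94081382 = 2.684522 mm/s


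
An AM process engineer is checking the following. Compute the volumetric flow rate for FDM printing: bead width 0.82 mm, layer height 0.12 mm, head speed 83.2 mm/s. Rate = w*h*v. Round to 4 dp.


Rate = 0.82 * 0.12 * 83.2 = 8.1869 mm^3/s


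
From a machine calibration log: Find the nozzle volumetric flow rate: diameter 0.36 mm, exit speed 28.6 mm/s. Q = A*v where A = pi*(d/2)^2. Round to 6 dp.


A = pi*(0.36/2)^2 = 0.1017876 mm^2
Q = 0.1017876 * 28.6 = 2.911125 mm^3/s


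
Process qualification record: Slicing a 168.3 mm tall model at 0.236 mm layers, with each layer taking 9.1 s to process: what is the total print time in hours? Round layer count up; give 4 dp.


Layers = ceil(168.3/0.236) = 714
t = 714 * 9.1 / 3600 = 1.8048 hrs


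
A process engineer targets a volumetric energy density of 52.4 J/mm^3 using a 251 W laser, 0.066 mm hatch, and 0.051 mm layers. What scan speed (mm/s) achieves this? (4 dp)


v = 251 / (52.4*0.066*0.051) = 1423.0767 mm/s


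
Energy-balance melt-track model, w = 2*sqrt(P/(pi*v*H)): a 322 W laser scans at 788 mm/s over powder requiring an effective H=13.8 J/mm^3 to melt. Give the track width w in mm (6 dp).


w = 2*sqrt(322/(pi*788*13.8)) = 0.194169 mm


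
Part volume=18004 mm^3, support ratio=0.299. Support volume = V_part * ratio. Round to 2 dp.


V_support = 18004 * 0.299 = 5383.2 mm^3


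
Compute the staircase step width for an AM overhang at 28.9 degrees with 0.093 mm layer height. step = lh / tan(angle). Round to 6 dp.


step = 0.093 / tan(28.9) = 0.168469 mm


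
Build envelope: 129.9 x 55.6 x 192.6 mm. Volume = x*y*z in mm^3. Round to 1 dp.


V = 129.9 * 55.6 * 192.6 = 1391041.9 mm^3


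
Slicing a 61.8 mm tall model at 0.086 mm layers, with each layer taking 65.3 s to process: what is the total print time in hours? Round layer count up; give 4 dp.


Layers = ceil(61.8/0.086) = 719
t = 719 * 65.3 / 3600 = 13.0419 hrs


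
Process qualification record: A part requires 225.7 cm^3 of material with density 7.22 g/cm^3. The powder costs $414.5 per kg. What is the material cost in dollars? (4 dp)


Mass = 225.7*7.22/1000 = 1.629554 kg
Cost = 1.629554 * 414.5 = 675.4501 $


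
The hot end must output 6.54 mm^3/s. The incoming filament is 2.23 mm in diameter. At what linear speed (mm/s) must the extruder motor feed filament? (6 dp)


A = pi*(2.23/2)^2 = 3.905707
v = 6.54 / 3.905707 = 1.674473 mm/s


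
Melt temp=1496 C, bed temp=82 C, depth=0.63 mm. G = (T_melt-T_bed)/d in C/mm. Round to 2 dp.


G = (1496-82)/0.63 = 2244.44 C/mm


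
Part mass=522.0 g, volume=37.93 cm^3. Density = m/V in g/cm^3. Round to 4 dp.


rho = 522.0 / 37.93 = 13.7622 g/cm^3


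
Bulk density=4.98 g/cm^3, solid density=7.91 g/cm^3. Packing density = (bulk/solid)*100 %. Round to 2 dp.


Packing = (4.98/7.91)*100 = 62.96 %


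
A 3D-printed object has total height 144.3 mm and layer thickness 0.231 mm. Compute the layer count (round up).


Layers = ceil(144.3/0.231) = 625


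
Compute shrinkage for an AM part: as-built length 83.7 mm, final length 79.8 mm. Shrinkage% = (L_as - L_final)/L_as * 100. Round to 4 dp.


Shrinkage = ((83.7-79.8)/83.7)*100 = 4.6595 %


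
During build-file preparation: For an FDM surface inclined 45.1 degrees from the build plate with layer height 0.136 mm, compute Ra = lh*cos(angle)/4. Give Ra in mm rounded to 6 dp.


Ra = 0.136 * cos(45.1) / 4 = 0.024 mm


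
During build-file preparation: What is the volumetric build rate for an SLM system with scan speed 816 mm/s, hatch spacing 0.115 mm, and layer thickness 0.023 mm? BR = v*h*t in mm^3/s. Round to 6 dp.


Rate = 816 * 0.115 * 0.023 = 2.15832 mm^3/s


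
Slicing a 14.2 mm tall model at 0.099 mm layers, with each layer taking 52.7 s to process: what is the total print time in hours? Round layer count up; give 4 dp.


Layers = ceil(14.2/0.099) = 144
t = 144 * 52.7 / 3600 = 2.108 hrs


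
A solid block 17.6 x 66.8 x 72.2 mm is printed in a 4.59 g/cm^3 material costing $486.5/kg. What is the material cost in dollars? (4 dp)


V = 17.6 * 66.8 * 72.2 = 84884.096 mm^3 = 84.884096 cm^3
Mass = 84.884096 * 4.59 / 1000 = 0.389618 kg
Cost = 0.389618 * 486.5 = 189.5492 $


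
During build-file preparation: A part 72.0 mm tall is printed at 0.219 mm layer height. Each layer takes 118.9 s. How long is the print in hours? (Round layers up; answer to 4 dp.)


Layers = ceil(72.0/0.219) = 329
t = 329 * 118.9 / 3600 = 10.8661 hrs


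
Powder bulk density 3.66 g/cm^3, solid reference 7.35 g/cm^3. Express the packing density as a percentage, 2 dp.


Packing = (3.66/7.35)*100 = 49.8 %


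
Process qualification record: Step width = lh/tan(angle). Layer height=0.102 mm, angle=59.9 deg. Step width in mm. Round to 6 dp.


step = 0.102 / tan(59.9) = 0.059127 mm


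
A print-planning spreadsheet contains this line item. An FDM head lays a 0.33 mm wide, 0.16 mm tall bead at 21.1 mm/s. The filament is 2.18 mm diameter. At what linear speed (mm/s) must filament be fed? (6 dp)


Q = 0.33 * 0.16 * 21.1 = 1.11408 mm^3/s
A_fil = pi*(2.18/2)^2 = 3.73252623 mm^2
v_feed = 1.11408 / 3.73252623 = 0.298479 mm/s


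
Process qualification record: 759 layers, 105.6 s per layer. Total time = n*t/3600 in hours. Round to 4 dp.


t = 759 * 105.6 / 3600 = 22.264 hrs


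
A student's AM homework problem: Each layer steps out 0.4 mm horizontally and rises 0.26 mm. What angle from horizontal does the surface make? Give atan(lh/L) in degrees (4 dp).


angle = atan(0.26/0.4) = 33.0239 degrees


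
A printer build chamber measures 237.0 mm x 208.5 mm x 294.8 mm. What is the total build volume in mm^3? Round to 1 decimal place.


V = 237.0 * 208.5 * 294.8 = 14567394.6 mm^3


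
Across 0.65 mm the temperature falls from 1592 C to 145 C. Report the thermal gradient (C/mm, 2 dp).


G = (1592-145)/0.65 = 2226.15 C/mm


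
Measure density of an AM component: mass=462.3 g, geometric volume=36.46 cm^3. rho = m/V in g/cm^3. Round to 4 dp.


rho = 462.3 / 36.46 = 12.6796 g/cm^3


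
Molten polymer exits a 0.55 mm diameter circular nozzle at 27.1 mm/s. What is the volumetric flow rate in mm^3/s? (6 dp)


A = pi*(0.55/2)^2 = 0.23758294 mm^2
Q = 0.23758294 * 27.1 = 6.438498 mm^3/s


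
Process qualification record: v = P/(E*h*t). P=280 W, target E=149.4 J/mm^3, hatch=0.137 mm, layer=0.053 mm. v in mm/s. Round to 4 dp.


v = 280 / (149.4*0.137*0.053) = 258.1137 mm/s


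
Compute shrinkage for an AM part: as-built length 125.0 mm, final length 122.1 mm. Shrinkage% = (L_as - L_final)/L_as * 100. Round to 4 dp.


Shrinkage = ((125.0-122.1)/125.0)*100 = 2.32 %


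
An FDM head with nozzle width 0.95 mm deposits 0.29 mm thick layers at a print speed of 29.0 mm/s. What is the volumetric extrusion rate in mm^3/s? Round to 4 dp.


Rate = 0.95 * 0.29 * 29.0 = 7.9895 mm^3/s


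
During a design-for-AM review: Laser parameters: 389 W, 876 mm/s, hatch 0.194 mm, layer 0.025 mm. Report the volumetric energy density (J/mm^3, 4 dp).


E = 389 / (876*0.194*0.025) = 91.5596 J/mm^3


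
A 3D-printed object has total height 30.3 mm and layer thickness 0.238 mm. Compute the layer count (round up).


Layers = ceil(30.3/0.238) = 128


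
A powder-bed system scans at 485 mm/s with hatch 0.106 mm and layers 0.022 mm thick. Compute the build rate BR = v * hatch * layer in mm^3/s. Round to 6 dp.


Rate = 485 * 0.106 * 0.022 = 1.13102 mm^3/s


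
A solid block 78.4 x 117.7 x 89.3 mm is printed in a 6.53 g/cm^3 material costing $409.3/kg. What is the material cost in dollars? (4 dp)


V = 78.4 * 117.7 * 89.3 = 824031.824 mm^3 = 824.031824 cm^3
Mass = 824.031824 * 6.53 / 1000 = 5.38092781 kg
Cost = 5.38092781 * 409.3 = 2202.4138 $


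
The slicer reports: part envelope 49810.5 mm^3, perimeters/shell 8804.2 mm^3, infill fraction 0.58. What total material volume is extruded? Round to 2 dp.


V_infill = (49810.5 - 8804.2) * 0.58 = 23783.65
V_total = 8804.2 + 23783.65 = 32587.85 mm^3


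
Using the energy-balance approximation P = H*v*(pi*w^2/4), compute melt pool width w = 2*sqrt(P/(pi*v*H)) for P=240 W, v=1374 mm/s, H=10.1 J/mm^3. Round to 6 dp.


w = 2*sqrt(240/(pi*1374*10.1)) = 0.148391 mm


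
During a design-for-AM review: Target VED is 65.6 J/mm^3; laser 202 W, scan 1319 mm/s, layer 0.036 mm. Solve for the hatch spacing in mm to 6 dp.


h = 202 / (65.6*1319*0.036) = 0.064849 mm


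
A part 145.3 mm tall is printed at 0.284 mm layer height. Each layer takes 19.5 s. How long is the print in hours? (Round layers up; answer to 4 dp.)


Layers = ceil(145.3/0.284) = 512
t = 512 * 19.5 / 3600 = 2.7733 hrs


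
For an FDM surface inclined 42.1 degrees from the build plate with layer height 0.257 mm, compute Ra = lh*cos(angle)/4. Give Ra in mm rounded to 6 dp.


Ra = 0.257 * cos(42.1) / 4 = 0.047672 mm


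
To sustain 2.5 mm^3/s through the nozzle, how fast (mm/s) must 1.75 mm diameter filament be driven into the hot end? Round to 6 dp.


A = pi*(1.75/2)^2 = 2.405282
v = 2.5 / 2.405282 = 1.039379 mm/s


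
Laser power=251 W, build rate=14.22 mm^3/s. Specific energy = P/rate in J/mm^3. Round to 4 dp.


SE = 251 / 14.22 = 17.6512 J/mm^3


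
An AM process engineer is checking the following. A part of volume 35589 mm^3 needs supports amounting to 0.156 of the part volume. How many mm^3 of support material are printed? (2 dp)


V_support = 35589 * 0.156 = 5551.88 mm^3


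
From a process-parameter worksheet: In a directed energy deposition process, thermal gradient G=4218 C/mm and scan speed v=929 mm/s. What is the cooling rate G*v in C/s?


CR = 4218 * 929 = 3918522 C/s


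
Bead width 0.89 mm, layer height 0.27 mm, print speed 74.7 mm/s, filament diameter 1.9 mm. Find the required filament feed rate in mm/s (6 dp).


Q = 0.89 * 0.27 * 74.7 = 17.95041 mm^3/s
A_fil = pi*(1.9/2)^2 = 2.83528737 mm^2
v_feed = 17.95041 / 2.83528737 = 6.331073 mm/s


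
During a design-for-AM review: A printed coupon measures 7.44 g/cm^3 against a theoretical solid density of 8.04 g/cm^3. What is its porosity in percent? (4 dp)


Porosity = (1-7.44/8.04)*100 = 7.4627 %


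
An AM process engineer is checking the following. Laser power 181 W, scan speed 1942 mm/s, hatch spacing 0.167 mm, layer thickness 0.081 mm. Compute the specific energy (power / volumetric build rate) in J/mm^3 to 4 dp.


Build rate = 1942 * 0.167 * 0.081 = 26.269434 mm^3/s
SE = 181 / 26.269434 = 6.8901 J/mm^3


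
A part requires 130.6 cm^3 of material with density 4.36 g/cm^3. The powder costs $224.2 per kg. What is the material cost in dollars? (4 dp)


Mass = 130.6*4.36/1000 = 0.569416 kg
Cost = 0.569416 * 224.2 = 127.6631 $


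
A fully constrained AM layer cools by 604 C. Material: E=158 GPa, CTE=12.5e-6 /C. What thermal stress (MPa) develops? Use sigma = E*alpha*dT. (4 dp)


sigma = 158*1000 * 12.5e-6 * 604 = 1192.9 MPa


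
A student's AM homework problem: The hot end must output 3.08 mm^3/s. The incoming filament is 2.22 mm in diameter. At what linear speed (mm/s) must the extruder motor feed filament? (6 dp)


A = pi*(2.22/2)^2 = 3.870756
v = 3.08 / 3.870756 = 0.79571 mm/s


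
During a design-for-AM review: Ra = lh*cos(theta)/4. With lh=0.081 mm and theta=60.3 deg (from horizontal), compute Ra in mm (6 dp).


Ra = 0.081 * cos(60.3) / 4 = 0.010033 mm


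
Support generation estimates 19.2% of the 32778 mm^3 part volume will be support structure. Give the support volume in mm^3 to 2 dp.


V_support = 32778 * 0.192 = 6293.38 mm^3


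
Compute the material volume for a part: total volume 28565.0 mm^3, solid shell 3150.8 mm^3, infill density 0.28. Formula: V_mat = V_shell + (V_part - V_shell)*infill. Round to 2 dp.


V_infill = (28565.0 - 3150.8) * 0.28 = 7115.98
V_total = 3150.8 + 7115.98 = 10266.78 mm^3


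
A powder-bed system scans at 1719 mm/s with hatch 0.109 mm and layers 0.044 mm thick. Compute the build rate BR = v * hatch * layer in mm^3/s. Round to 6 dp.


Rate = 1719 * 0.109 * 0.044 = 8.244324 mm^3/s


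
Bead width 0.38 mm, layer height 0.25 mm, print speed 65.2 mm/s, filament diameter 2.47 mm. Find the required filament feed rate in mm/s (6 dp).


Q = 0.38 * 0.25 * 65.2 = 6.194 mm^3/s
A_fil = pi*(2.47/2)^2 = 4.79163566 mm^2
v_feed = 6.194 / 4.79163566 = 1.292669 mm/s


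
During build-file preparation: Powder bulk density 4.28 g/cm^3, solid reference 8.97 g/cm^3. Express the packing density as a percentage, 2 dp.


Packing = (4.28/8.97)*100 = 47.71 %


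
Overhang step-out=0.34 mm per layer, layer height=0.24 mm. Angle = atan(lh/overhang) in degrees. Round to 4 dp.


angle = atan(0.24/0.34) = 35.2176 degrees


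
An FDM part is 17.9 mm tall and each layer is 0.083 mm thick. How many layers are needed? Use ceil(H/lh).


Layers = ceil(17.9/0.083) = 216


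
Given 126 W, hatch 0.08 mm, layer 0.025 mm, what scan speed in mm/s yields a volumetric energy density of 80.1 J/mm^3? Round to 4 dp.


v = 126 / (80.1*0.08*0.025) = 786.5169 mm/s


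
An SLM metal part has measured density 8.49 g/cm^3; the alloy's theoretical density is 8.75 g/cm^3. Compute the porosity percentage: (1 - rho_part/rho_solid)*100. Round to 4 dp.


Porosity = (1-8.49/8.75)*100 = 2.9714 %


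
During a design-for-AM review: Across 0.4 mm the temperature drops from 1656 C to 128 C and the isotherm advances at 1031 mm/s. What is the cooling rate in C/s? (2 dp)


G = (1656-128)/0.4 = 3820.0 C/mm
CR = 3820.0 * 1031 = 3938420.0 C/s


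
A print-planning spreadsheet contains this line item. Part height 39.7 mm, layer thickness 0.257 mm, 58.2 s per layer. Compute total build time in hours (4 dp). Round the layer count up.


Layers = ceil(39.7/0.257) = 155
t = 155 * 58.2 / 3600 = 2.5058 hrs


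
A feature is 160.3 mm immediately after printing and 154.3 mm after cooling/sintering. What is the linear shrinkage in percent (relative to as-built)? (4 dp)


Shrinkage = ((160.3-154.3)/160.3)*100 = 3.743 %


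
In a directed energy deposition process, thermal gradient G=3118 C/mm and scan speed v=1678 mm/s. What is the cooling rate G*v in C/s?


CR = 3118 * 1678 = 5232004 C/s


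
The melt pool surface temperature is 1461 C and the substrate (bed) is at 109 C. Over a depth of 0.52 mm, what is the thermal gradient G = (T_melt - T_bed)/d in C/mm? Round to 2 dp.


G = (1461-109)/0.52 = 2600.0 C/mm


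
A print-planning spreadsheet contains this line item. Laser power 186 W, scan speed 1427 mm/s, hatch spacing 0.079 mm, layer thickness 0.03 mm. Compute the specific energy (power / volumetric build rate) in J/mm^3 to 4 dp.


Build rate = 1427 * 0.079 * 0.03 = 3.38199 mm^3/s
SE = 186 / 3.38199 = 54.9972 J/mm^3


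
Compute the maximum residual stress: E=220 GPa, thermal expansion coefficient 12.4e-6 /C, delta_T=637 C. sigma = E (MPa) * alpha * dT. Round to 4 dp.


sigma = 220*1000 * 12.4e-6 * 637 = 1737.736 MPa


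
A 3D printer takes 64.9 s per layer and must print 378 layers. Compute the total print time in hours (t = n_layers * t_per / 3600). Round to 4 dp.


t = 378 * 64.9 / 3600 = 6.8145 hrs


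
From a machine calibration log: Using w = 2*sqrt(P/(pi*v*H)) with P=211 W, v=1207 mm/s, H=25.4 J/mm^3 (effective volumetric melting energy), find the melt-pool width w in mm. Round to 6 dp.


w = 2*sqrt(211/(pi*1207*25.4)) = 0.093611 mm


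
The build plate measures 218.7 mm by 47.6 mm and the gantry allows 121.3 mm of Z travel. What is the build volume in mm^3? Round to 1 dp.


V = 218.7 * 47.6 * 121.3 = 1262747.6 mm^3


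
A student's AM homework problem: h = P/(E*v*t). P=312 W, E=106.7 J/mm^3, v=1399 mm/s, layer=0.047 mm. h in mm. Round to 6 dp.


h = 312 / (106.7*1399*0.047) = 0.044471 mm


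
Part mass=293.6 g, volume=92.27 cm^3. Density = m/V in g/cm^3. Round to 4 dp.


rho = 293.6 / 92.27 = 3.182 g/cm^3


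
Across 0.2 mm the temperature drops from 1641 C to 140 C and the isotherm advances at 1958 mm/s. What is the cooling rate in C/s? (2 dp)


G = (1641-140)/0.2 = 7505.0 C/mm
CR = 7505.0 * 1958 = 14694790.0 C/s


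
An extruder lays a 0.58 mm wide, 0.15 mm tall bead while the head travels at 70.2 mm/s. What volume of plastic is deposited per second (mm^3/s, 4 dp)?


Rate = 0.58 * 0.15 * 70.2 = 6.1074 mm^3/s


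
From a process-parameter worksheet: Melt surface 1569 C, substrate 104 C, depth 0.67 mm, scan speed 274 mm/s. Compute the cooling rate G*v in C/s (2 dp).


G = (1569-104)/0.67 = 2186.56716418 C/mm
CR = 2186.56716418 * 274 = 599119.4 C/s


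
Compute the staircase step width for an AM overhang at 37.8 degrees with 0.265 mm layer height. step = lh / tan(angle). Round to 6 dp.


step = 0.265 / tan(37.8) = 0.341636 mm


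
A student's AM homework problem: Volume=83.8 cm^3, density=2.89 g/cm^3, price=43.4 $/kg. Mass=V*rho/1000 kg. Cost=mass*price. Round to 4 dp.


Mass = 83.8*2.89/1000 = 0.242182 kg
Cost = 0.242182 * 43.4 = 10.5107 $


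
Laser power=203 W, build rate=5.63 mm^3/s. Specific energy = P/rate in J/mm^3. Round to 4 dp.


SE = 203 / 5.63 = 36.0568 J/mm^3


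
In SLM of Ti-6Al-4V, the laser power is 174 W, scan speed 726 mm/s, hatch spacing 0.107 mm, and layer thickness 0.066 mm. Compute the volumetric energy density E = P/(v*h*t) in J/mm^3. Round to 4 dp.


E = 174 / (726*0.107*0.066) = 33.9379 J/mm^3


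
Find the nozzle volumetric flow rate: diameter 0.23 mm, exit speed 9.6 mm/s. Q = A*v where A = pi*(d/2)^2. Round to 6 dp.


A = pi*(0.23/2)^2 = 0.04154756 mm^2
Q = 0.04154756 * 9.6 = 0.398857 mm^3/s


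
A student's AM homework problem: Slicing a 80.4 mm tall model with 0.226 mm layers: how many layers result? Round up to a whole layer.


Layers = ceil(80.4/0.226) = 356


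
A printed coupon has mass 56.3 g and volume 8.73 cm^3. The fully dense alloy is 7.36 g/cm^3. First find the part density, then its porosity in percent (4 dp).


rho_part = 56.3 / 8.73 = 6.44902635 g/cm^3
Porosity = (1 - 6.44902635/7.36)*100 = 12.3774 %


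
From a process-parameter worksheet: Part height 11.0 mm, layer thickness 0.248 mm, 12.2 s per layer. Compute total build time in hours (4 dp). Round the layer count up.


Layers = ceil(11.0/0.248) = 45
t = 45 * 12.2 / 3600 = 0.1525 hrs


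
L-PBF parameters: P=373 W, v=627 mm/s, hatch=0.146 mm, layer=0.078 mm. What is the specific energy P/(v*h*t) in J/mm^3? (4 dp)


Build rate = 627 * 0.146 * 0.078 = 7.140276 mm^3/s
SE = 373 / 7.140276 = 52.2389 J/mm^3


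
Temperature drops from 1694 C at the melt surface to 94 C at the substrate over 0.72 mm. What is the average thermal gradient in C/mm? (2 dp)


G = (1694-94)/0.72 = 2222.22 C/mm


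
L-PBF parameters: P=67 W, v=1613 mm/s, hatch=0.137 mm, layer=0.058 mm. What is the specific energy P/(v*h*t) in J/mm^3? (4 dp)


Build rate = 1613 * 0.137 * 0.058 = 12.816898 mm^3/s
SE = 67 / 12.816898 = 5.2275 J/mm^3


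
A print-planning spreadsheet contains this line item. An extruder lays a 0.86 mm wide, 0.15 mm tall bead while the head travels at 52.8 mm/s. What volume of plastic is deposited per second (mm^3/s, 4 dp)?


Rate = 0.86 * 0.15 * 52.8 = 6.8112 mm^3/s


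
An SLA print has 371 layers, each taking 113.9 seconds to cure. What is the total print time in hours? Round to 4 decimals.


t = 371 * 113.9 / 3600 = 11.738 hrs


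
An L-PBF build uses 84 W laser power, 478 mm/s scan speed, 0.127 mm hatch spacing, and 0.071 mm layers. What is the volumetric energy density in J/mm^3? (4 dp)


E = 84 / (478*0.127*0.071) = 19.489 J/mm^3


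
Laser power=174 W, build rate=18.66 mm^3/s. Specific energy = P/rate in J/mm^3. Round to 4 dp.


SE = 174 / 18.66 = 9.3248 J/mm^3


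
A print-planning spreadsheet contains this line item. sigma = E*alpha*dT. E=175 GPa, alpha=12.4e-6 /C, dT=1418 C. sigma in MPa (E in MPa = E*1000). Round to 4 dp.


sigma = 175*1000 * 12.4e-6 * 1418 = 3077.06 MPa


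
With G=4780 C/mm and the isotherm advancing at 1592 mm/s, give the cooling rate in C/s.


CR = 4780 * 1592 = 7609760 C/s


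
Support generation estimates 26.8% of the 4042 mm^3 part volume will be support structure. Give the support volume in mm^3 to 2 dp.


V_support = 4042 * 0.268 = 1083.26 mm^3


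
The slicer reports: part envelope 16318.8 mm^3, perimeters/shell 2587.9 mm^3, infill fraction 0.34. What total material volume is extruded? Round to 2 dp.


V_infill = (16318.8 - 2587.9) * 0.34 = 4668.51
V_total = 2587.9 + 4668.51 = 7256.41 mm^3


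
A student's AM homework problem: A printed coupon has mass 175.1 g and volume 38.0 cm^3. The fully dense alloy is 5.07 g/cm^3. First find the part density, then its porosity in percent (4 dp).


rho_part = 175.1 / 38.0 = 4.60789474 g/cm^3
Porosity = (1 - 4.60789474/5.07)*100 = 9.1145 %


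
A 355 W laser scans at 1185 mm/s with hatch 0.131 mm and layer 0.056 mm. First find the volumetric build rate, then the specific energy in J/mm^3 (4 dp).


Build rate = 1185 * 0.131 * 0.056 = 8.69316 mm^3/s
SE = 355 / 8.69316 = 40.8367 J/mm^3


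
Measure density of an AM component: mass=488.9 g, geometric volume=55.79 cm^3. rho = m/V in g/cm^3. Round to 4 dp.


rho = 488.9 / 55.79 = 8.7632 g/cm^3


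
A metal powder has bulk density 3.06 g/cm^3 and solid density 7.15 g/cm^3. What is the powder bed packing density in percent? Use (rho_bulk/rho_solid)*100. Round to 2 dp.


Packing = (3.06/7.15)*100 = 42.8 %


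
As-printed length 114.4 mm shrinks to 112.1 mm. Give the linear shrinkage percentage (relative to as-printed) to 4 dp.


Shrinkage = ((114.4-112.1)/114.4)*100 = 2.0105 %


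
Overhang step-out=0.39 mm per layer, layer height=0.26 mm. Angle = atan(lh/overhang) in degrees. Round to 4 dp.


angle = atan(0.26/0.39) = 33.6901 degrees


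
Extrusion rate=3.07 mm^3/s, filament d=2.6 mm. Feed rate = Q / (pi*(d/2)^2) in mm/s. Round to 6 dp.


A = pi*(2.6/2)^2 = 5.309292
v = 3.07 / 5.309292 = 0.578232 mm/s


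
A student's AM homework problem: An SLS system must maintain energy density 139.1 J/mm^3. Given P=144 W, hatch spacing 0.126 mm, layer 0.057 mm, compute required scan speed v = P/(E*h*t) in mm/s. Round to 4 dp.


v = 144 / (139.1*0.126*0.057) = 144.1418 mm/s


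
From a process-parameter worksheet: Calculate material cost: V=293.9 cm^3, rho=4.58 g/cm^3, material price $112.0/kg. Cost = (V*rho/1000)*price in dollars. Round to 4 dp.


Mass = 293.9*4.58/1000 = 1.346062 kg
Cost = 1.346062 * 112.0 = 150.7589 $


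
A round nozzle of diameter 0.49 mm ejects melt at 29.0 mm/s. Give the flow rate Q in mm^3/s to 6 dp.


A = pi*(0.49/2)^2 = 0.1885741 mm^2
Q = 0.1885741 * 29.0 = 5.468649 mm^3/s


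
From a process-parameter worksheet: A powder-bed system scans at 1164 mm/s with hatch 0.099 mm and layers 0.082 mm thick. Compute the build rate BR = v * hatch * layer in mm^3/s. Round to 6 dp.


Rate = 1164 * 0.099 * 0.082 = 9.449352 mm^3/s


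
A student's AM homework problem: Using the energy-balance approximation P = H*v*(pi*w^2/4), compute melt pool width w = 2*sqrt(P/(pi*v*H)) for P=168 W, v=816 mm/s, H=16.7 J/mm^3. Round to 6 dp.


w = 2*sqrt(168/(pi*816*16.7)) = 0.125287 mm


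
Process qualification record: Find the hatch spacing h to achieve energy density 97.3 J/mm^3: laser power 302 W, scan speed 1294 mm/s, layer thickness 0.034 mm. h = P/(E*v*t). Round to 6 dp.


h = 302 / (97.3*1294*0.034) = 0.070547 mm


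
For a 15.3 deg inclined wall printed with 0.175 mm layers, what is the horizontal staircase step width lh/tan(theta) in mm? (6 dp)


step = 0.175 / tan(15.3) = 0.639692 mm


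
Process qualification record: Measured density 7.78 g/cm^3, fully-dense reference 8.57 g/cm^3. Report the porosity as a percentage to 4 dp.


Porosity = (1-7.78/8.57)*100 = 9.2182 %


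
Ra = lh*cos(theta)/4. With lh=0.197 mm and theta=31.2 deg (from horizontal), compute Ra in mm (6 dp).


Ra = 0.197 * cos(31.2) / 4 = 0.042127 mm


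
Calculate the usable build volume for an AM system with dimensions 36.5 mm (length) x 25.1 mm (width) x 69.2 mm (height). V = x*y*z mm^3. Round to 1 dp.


V = 36.5 * 25.1 * 69.2 = 63397.6 mm^3


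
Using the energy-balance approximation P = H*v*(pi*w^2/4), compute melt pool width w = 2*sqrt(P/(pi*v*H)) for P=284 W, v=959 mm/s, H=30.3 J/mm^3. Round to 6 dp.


w = 2*sqrt(284/(pi*959*30.3)) = 0.111554 mm


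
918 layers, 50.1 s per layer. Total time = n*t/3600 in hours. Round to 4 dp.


t = 918 * 50.1 / 3600 = 12.7755 hrs


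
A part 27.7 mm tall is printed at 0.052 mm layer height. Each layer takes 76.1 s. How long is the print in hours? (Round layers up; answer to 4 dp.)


Layers = ceil(27.7/0.052) = 533
t = 533 * 76.1 / 3600 = 11.267 hrs


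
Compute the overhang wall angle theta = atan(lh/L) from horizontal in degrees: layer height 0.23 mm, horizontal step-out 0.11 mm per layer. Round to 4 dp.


angle = atan(0.23/0.11) = 64.44 degrees


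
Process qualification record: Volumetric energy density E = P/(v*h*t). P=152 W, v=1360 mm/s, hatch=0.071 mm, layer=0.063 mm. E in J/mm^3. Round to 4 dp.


E = 152 / (1360*0.071*0.063) = 24.9865 J/mm^3


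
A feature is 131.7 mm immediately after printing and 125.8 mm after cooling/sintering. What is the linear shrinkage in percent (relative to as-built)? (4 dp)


Shrinkage = ((131.7-125.8)/131.7)*100 = 4.4799 %


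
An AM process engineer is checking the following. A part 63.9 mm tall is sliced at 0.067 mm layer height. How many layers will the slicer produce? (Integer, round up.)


Layers = ceil(63.9/0.067) = 954


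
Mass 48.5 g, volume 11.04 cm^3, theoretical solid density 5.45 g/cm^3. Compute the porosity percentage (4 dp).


rho_part = 48.5 / 11.04 = 4.39311594 g/cm^3
Porosity = (1 - 4.39311594/5.45)*100 = 19.3924 %


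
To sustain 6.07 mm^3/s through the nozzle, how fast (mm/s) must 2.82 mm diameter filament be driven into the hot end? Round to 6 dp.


A = pi*(2.82/2)^2 = 6.2458
v = 6.07 / 6.2458 = 0.971853 mm/s


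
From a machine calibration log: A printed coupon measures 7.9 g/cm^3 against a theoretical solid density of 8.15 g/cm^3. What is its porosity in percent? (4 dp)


Porosity = (1-7.9/8.15)*100 = 3.0675 %


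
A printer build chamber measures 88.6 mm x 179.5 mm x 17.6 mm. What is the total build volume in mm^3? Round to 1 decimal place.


V = 88.6 * 179.5 * 17.6 = 279905.1 mm^3


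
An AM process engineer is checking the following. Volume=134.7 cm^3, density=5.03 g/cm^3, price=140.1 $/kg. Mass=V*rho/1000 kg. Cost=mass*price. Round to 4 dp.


Mass = 134.7*5.03/1000 = 0.677541 kg
Cost = 0.677541 * 140.1 = 94.9235 $


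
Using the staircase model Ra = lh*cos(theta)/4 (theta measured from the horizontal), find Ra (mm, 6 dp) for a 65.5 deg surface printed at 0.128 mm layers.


Ra = 0.128 * cos(65.5) / 4 = 0.01327 mm


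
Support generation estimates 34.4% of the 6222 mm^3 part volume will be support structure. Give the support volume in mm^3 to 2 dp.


V_support = 6222 * 0.344 = 2140.37 mm^3


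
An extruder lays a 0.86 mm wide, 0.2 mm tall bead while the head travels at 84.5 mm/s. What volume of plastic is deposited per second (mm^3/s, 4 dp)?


Rate = 0.86 * 0.2 * 84.5 = 14.534 mm^3/s


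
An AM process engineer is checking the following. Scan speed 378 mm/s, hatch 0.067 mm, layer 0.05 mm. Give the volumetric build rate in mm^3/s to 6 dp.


Rate = 378 * 0.067 * 0.05 = 1.2663 mm^3/s


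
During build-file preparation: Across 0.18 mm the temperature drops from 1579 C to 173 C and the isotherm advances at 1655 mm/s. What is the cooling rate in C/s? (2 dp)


G = (1579-173)/0.18 = 7811.11111111 C/mm
CR = 7811.11111111 * 1655 = 12927388.89 C/s


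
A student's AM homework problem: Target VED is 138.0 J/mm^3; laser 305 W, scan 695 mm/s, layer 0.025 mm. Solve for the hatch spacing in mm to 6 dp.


h = 305 / (138.0*695*0.025) = 0.127203 mm


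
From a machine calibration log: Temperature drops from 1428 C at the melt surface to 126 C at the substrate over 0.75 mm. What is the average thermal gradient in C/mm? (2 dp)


G = (1428-126)/0.75 = 1736.0 C/mm


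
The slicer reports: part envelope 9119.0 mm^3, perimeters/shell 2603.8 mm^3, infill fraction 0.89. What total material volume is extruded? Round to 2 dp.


V_infill = (9119.0 - 2603.8) * 0.89 = 5798.53
V_total = 2603.8 + 5798.53 = 8402.33 mm^3


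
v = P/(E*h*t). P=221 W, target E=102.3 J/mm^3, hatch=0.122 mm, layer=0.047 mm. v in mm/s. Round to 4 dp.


v = 221 / (102.3*0.122*0.047) = 376.7549 mm/s


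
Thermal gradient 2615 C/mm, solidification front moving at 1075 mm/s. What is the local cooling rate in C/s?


CR = 2615 * 1075 = 2811125 C/s


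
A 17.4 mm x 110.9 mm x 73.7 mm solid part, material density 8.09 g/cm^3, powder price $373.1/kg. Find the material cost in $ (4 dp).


V = 17.4 * 110.9 * 73.7 = 142215.942 mm^3 = 142.215942 cm^3
Mass = 142.215942 * 8.09 / 1000 = 1.15052697 kg
Cost = 1.15052697 * 373.1 = 429.2616 $


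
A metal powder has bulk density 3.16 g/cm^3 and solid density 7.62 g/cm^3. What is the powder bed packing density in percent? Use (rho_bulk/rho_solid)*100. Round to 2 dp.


Packing = (3.16/7.62)*100 = 41.47 %


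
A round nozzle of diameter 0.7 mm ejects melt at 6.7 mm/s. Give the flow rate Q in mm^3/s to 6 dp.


A = pi*(0.7/2)^2 = 0.3848451 mm^2
Q = 0.3848451 * 6.7 = 2.578462 mm^3/s


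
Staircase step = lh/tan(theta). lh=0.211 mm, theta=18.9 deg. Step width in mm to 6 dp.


step = 0.211 / tan(18.9) = 0.616281 mm


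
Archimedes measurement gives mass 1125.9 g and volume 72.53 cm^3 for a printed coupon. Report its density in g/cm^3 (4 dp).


rho = 1125.9 / 72.53 = 15.5232 g/cm^3


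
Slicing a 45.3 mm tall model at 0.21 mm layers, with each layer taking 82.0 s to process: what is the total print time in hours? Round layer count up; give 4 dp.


Layers = ceil(45.3/0.21) = 216
t = 216 * 82.0 / 3600 = 4.92 hrs


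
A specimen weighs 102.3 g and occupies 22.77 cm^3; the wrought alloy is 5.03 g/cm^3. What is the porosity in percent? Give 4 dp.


rho_part = 102.3 / 22.77 = 4.49275362 g/cm^3
Porosity = (1 - 4.49275362/5.03)*100 = 10.6808 %
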